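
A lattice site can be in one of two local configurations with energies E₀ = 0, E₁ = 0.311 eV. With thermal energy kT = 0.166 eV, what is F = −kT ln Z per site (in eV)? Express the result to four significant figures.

-0.02372 eV

Eᵢ/kT = 0, 1.87349.
Z = Σ e^(−Eᵢ/kT) = e^(−0) + e^(−1.87349) = 1.00000 + 0.153587 = 1.15359.
F = −kT ln Z = −0.166 × ln(1.15359) = −0.166 × 0.142879 = -0.02372 eV.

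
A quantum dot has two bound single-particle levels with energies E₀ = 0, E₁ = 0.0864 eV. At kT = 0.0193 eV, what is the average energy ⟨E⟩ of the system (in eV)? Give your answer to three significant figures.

0.000971 eV

Eᵢ/kT = 0, 4.4767.
Z = Σ e^(−Eᵢ/kT) = e^(−0) + e^(−4.4767) = 1.0000 + 0.011371 = 1.0114.
⟨E⟩ = Σ Eᵢ e^(−Eᵢ/kT) / Z = (0·1.0000 + 0.0864·0.011371) / 1.0114 = 0.000971 eV.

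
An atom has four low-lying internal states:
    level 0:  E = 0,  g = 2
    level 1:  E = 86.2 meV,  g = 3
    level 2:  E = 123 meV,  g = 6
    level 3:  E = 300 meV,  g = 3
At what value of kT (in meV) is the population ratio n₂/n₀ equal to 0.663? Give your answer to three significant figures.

81.5 meV

n₂/n₀ = (g₂/g₀) exp[−(E₂−E₀)/kT] = 0.663.
⇒ (E₂−E₀)/kT = ln((6/2)/0.663) = ln(4.5249) = 1.5096.
kT = 123 meV / 1.5096 = 81.5 meV.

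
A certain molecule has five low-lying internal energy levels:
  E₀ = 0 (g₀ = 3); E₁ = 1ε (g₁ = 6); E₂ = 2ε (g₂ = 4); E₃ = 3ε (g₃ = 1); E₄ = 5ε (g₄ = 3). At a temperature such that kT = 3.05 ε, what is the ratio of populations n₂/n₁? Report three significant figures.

0.480

n₂/n₁ = (g₂/g₁) exp[−(E₂−E₁)/kT] = (4/6) × exp(−(1ε)/(3.05ε)) = (4/6) × exp(-0.32787) = 0.480.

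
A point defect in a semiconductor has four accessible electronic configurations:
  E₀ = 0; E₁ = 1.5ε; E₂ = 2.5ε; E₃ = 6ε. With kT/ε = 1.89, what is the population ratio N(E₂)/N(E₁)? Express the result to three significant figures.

n₂/n₁ = exp[−(E₂−E₁)/kT] = exp(−(1.0ε)/(1.89ε)) = exp(-0.52910) = 0.589.

0.589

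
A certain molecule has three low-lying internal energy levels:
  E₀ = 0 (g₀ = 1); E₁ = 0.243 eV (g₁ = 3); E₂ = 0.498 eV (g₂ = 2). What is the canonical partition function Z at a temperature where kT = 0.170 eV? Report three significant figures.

Eᵢ/kT = 0, 1.4294, 2.9294.
Z = Σ gᵢe^(−Eᵢ/kT) = 1·e^(−0) + 3·e^(−1.4294) + 2·e^(−2.9294) = 1.0000 + 0.71836 + 0.10686 = 1.8252.

Z = 1.83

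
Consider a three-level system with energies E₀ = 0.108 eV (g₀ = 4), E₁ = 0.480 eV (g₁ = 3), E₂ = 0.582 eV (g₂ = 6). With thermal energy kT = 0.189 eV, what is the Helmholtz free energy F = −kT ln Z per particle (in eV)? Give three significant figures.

Eᵢ/kT = 0.57143, 2.5397, 3.0794.
Z = Σ gᵢe^(−Eᵢ/kT) = 4·e^(−0.57143) + 3·e^(−2.5397) + 6·e^(−3.0794) = 2.2589 + 0.23667 + 0.27592 = 2.7715.
F = −kT ln Z = −0.189 × ln(2.7715) = −0.189 × 1.0194 = -0.193 eV.

-0.193 eV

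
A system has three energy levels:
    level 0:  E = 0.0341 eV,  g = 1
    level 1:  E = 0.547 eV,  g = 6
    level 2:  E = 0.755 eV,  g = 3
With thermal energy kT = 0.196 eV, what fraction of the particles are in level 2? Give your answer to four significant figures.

0.05008

Eᵢ/kT = 0.173980, 2.79082, 3.85204.
Z = Σ gᵢe^(−Eᵢ/kT) = 1·e^(−0.173980) + 6·e^(−2.79082) + 3·e^(−3.85204) = 0.840314 + 0.368225 + 0.0637091 = 1.27225.
P₂ = g₂ e^(−E₂/kT) / Z = 0.0637091/1.27225 = 0.05008.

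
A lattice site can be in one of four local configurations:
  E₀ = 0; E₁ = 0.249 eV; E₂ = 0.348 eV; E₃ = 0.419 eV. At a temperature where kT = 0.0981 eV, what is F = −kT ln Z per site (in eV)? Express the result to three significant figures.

Eᵢ/kT = 0, 2.5382, 3.5474, 4.2712.
Z = Σ e^(−Eᵢ/kT) = e^(−0) + e^(−2.5382) + e^(−3.5474) + e^(−4.2712) = 1.0000 + 0.079008 + 0.028799 + 0.013965 = 1.1218.
F = −kT ln Z = −0.0981 × ln(1.1218) = −0.0981 × 0.11493 = -0.0113 eV.

-0.0113 eV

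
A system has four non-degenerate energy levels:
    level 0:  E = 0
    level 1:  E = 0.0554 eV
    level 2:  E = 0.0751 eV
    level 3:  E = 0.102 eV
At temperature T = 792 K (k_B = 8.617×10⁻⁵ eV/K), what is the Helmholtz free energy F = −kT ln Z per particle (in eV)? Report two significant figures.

k_BT = 8.617×10⁻⁵ × 792 K = 0.06825 eV.
Eᵢ/kT = 0, 0.8117, 1.100, 1.495.
Z = Σ e^(−Eᵢ/kT) = e^(−0) + e^(−0.8117) + e^(−1.100) + e^(−1.495) = 1.000 + 0.4441 + 0.3329 + 0.2242 = 2.001.
F = −kT ln Z = −0.06825 × ln(2.001) = −0.06825 × 0.6936 = -0.047 eV.

-0.047 eV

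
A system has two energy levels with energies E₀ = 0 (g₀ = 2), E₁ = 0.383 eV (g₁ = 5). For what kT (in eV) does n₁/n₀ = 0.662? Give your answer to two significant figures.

n₁/n₀ = (g₁/g₀) exp[−(E₁−E₀)/kT] = 0.662.
⇒ (E₁−E₀)/kT = ln((5/2)/0.662) = ln(3.776) = 1.329.
kT = 0.383 eV / 1.329 = 0.29 eV.

0.29 eV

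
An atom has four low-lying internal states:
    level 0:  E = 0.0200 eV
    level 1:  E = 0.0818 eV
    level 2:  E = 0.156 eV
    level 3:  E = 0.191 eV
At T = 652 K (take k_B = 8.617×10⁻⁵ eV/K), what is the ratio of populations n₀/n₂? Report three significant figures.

k_BT = 8.617×10⁻⁵ × 652 K = 0.056183 eV.
n₀/n₂ = exp[−(E₀−E₂)/kT] = exp(−(-0.1360 eV)/(0.056183 eV)) = exp(2.4207) = 11.3.

11.3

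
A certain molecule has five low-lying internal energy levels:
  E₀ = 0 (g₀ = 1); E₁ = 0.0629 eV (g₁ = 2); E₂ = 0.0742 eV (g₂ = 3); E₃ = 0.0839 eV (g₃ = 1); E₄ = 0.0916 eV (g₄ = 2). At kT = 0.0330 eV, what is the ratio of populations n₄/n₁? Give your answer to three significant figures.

n₄/n₁ = (g₄/g₁) exp[−(E₄−E₁)/kT] = (2/2) × exp(−(0.0287 eV)/(0.0330 eV)) = (2/2) × exp(-0.86970) = 0.419.

0.419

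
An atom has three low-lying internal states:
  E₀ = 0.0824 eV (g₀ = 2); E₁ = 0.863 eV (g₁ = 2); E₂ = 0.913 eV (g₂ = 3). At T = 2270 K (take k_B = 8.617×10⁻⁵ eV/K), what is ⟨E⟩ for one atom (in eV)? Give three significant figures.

k_BT = 8.617×10⁻⁵ × 2270 K = 0.19561 eV.
Eᵢ/kT = 0.42125, 4.4118, 4.6675.
Z = Σ gᵢe^(−Eᵢ/kT) = 2·e^(−0.42125) + 2·e^(−4.4118) + 3·e^(−4.6675) = 1.3125 + 0.024267 + 0.028187 = 1.3650.
⟨E⟩ = Σ Eᵢ gᵢe^(−Eᵢ/kT) / Z = (0.0824·1.3125 + 0.863·0.024267 + 0.913·0.028187) / 1.3650 = 0.113 eV.

0.113 eV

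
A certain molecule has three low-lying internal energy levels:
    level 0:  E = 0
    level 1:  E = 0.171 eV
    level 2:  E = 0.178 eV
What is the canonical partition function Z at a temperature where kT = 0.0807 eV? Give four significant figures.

Eᵢ/kT = 0, 2.11896, 2.20570.
Z = Σ e^(−Eᵢ/kT) = e^(−0) + e^(−2.11896) + e^(−2.20570) = 1.00000 + 0.120157 + 0.110173 = 1.23033.

Z = 1.230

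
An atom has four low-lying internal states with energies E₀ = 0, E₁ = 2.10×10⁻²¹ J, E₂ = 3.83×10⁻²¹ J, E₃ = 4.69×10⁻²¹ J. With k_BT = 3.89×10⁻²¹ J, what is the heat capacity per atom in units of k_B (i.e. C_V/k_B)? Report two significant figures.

Eᵢ/kT = 0, 0.5398, 0.9846, 1.206.
Z = Σ e^(−Eᵢ/kT) = e^(−0) + e^(−0.5398) + e^(−0.9846) + e^(−1.206) = 1.000 + 0.5829 + 0.3736 + 0.2994 = 2.256.
⟨E⟩ = 1.799, ⟨E²⟩ = 6.488.
C_V/k_B = (⟨E²⟩ − ⟨E⟩²)/(kT)² = (6.488 − 3.236)/15.13 = 0.21.

0.21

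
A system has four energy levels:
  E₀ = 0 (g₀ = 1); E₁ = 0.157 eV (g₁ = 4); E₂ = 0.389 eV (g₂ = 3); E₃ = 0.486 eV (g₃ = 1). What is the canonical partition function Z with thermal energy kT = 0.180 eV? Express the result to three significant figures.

Z = 3.08

Eᵢ/kT = 0, 0.87222, 2.1611, 2.7000.
Z = Σ gᵢe^(−Eᵢ/kT) = 1·e^(−0) + 4·e^(−0.87222) + 3·e^(−2.1611) + 1·e^(−2.7000) = 1.0000 + 1.6721 + 0.34559 + 0.067206 = 3.0849.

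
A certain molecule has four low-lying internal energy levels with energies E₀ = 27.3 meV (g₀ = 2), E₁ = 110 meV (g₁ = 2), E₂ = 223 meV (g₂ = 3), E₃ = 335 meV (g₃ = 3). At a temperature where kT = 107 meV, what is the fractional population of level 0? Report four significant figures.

Eᵢ/kT = 0.255140, 1.02804, 2.08411, 3.13084.
Z = Σ gᵢe^(−Eᵢ/kT) = 2·e^(−0.255140) + 2·e^(−1.02804) + 3·e^(−2.08411) + 3·e^(−3.13084) = 1.54962 + 0.715415 + 0.373253 + 0.131043 = 2.76933.
P₀ = g₀ e^(−E₀/kT) / Z = 1.54962/2.76933 = 0.5596.

0.5596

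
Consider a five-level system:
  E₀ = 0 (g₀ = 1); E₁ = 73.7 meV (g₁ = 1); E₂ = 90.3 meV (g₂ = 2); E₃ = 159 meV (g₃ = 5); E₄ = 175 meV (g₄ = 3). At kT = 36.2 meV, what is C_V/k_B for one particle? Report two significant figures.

1.8

Eᵢ/kT = 0, 2.036, 2.494, 4.392, 4.834.
Z = Σ gᵢe^(−Eᵢ/kT) = 1·e^(−0) + 1·e^(−2.036) + 2·e^(−2.494) + 5·e^(−4.392) + 3·e^(−4.834) = 1.000 + 0.1305 + 0.1652 + 0.06188 + 0.02386 = 1.381.
⟨E⟩ = 27.91 meV, ⟨E²⟩ = 3151 meV².
C_V/k_B = (⟨E²⟩ − ⟨E⟩²)/(kT)² = (3151 − 779.0)/1310 = 1.8.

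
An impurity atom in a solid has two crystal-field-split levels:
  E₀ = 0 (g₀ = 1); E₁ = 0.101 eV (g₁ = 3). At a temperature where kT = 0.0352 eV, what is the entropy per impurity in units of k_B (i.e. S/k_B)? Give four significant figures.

Eᵢ/kT = 0, 2.86932.
Z = Σ gᵢe^(−Eᵢ/kT) = 1·e^(−0) + 3·e^(−2.86932) = 1.00000 + 0.170212 = 1.17021.
⟨E⟩ = Σ EᵢPᵢ = 0.0146909 eV.
S/k_B = ln Z + ⟨E⟩/kT = ln(1.17021) + 0.0146909/0.0352 = 0.157183 + 0.417355 = 0.5745.

0.5745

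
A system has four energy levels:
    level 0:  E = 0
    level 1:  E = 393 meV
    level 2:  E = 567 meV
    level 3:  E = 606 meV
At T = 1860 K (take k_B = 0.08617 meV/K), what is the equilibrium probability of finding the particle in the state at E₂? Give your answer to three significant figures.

k_BT = 0.08617 × 1860 K = 160.28 meV.
Eᵢ/kT = 0, 2.4520, 3.5376, 3.7809.
Z = Σ e^(−Eᵢ/kT) = e^(−0) + e^(−2.4520) + e^(−3.5376) + e^(−3.7809) = 1.0000 + 0.086121 + 0.029083 + 0.022802 = 1.1380.
P₂ = e^(−E₂/kT) / Z = 0.029083/1.1380 = 0.0256.

0.0256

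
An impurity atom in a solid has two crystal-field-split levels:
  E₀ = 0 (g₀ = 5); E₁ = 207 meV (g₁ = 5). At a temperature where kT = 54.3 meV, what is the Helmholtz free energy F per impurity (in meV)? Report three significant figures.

Eᵢ/kT = 0, 3.8122.
Z = Σ gᵢe^(−Eᵢ/kT) = 5·e^(−0) + 5·e^(−3.8122) = 5.0000 + 0.11050 = 5.1105.
F = −kT ln Z = −54.3 × ln(5.1105) = −54.3 × 1.6313 = -88.6 meV.

-88.6 meV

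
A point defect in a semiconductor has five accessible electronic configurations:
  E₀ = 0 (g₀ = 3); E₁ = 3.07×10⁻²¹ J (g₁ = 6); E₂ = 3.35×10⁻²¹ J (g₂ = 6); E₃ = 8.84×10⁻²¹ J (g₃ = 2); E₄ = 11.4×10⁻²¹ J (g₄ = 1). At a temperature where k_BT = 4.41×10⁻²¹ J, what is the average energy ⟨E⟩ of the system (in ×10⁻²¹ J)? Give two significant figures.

Eᵢ/kT = 0, 0.6961, 0.7596, 2.005, 2.585.
Z = Σ gᵢe^(−Eᵢ/kT) = 3·e^(−0) + 6·e^(−0.6961) + 6·e^(−0.7596) + 2·e^(−2.005) + 1·e^(−2.585) = 3.000 + 2.991 + 2.807 + 0.2693 + 0.07540 = 9.143.
⟨E⟩ = Σ Eᵢ gᵢe^(−Eᵢ/kT) / Z = (0·3.000 + 3.07·2.991 + 3.35·2.807 + 8.84·0.2693 + 11.4·0.07540) / 9.143 = 2.4 ×10⁻²¹ J.

2.4 ×10⁻²¹ J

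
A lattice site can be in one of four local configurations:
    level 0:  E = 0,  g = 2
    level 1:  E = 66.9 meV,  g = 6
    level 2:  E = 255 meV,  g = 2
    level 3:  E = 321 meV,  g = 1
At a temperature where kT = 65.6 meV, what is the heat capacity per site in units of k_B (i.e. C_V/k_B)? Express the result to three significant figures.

Eᵢ/kT = 0, 1.0198, 3.8872, 4.8933.
Z = Σ gᵢe^(−Eᵢ/kT) = 2·e^(−0) + 6·e^(−1.0198) + 2·e^(−3.8872) + 1·e^(−4.8933) = 2.0000 + 2.1640 + 0.041005 + 0.0074966 = 4.2125.
⟨E⟩ = 37.421 meV, ⟨E²⟩ = 3115.5 meV².
C_V/k_B = (⟨E²⟩ − ⟨E⟩²)/(kT)² = (3115.5 − 1400.3)/4303.4 = 0.399.

0.399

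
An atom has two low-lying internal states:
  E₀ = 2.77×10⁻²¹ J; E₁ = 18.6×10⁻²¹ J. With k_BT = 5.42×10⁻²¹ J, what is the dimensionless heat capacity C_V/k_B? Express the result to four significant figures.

Eᵢ/kT = 0.511070, 3.43173.
Z = Σ e^(−Eᵢ/kT) = e^(−0.511070) + e^(−3.43173) = 0.599853 + 0.0323310 = 0.632184.
⟨E⟩ = 3.57957, ⟨E²⟩ = 24.9735.
C_V/k_B = (⟨E²⟩ − ⟨E⟩²)/(kT)² = (24.9735 − 12.8133)/29.3764 = 0.4139.

0.4139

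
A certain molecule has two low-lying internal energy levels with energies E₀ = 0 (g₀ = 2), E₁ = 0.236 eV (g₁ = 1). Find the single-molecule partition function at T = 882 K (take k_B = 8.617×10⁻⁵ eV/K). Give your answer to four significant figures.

k_BT = 8.617×10⁻⁵ × 882 K = 0.0760019 eV.
Eᵢ/kT = 0, 3.10519.
Z = Σ gᵢe^(−Eᵢ/kT) = 2·e^(−0) + 1·e^(−3.10519) = 2.00000 + 0.0448160 = 2.04482.

Z = 2.045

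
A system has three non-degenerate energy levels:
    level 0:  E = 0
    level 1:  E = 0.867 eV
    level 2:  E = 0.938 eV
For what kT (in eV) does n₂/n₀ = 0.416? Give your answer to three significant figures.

n₂/n₀ = exp[−(E₂−E₀)/kT] = 0.416.
⇒ (E₂−E₀)/kT = ln(1/0.416) = ln(2.4038) = 0.87705.
kT = 0.938 eV / 0.87705 = 1.07 eV.

1.07 eV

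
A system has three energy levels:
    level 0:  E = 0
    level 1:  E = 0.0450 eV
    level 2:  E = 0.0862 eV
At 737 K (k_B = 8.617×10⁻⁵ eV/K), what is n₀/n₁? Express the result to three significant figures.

2.03

k_BT = 8.617×10⁻⁵ × 737 K = 0.063507 eV.
n₀/n₁ = exp[−(E₀−E₁)/kT] = exp(−(-0.0450 eV)/(0.063507 eV)) = exp(0.70858) = 2.03.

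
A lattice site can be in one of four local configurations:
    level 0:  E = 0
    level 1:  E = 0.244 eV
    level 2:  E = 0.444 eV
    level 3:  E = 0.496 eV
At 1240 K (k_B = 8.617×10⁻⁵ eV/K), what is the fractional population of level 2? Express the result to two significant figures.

0.014

k_BT = 8.617×10⁻⁵ × 1240 K = 0.1069 eV.
Eᵢ/kT = 0, 2.283, 4.153, 4.640.
Z = Σ e^(−Eᵢ/kT) = e^(−0) + e^(−2.283) + e^(−4.153) + e^(−4.640) = 1.000 + 0.1020 + 0.01572 + 0.009658 = 1.127.
P₂ = e^(−E₂/kT) / Z = 0.01572/1.127 = 0.014.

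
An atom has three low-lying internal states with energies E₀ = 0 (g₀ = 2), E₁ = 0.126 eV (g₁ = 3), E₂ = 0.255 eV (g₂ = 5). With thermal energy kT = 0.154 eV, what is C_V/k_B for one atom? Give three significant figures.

Eᵢ/kT = 0, 0.81818, 1.6558.
Z = Σ gᵢe^(−Eᵢ/kT) = 2·e^(−0) + 3·e^(−0.81818) + 5·e^(−1.6558) = 2.0000 + 1.3237 + 0.95470 = 4.2784.
⟨E⟩ = 0.095885 eV, ⟨E²⟩ = 0.019422 eV².
C_V/k_B = (⟨E²⟩ − ⟨E⟩²)/(kT)² = (0.019422 − 0.0091939)/0.023716 = 0.431.

0.431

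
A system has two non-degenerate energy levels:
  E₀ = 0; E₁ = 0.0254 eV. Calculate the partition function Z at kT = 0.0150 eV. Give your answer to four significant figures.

Eᵢ/kT = 0, 1.69333.
Z = Σ e^(−Eᵢ/kT) = e^(−0) + e^(−1.69333) = 1.00000 + 0.183906 = 1.18391.

Z = 1.184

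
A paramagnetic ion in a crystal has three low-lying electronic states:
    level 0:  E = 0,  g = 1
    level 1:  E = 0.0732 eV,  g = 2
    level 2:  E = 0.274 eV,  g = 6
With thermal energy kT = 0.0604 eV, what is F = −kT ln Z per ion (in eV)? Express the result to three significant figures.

Eᵢ/kT = 0, 1.2119, 4.5364.
Z = Σ gᵢe^(−Eᵢ/kT) = 1·e^(−0) + 2·e^(−1.2119) + 6·e^(−4.5364) = 1.0000 + 0.59526 + 0.064271 = 1.6595.
F = −kT ln Z = −0.0604 × ln(1.6595) = −0.0604 × 0.50652 = -0.0306 eV.

-0.0306 eV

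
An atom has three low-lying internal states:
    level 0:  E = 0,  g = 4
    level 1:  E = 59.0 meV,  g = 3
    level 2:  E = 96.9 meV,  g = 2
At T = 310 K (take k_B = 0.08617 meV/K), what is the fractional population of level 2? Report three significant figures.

0.0121

k_BT = 0.08617 × 310 K = 26.713 meV.
Eᵢ/kT = 0, 2.2087, 3.6274.
Z = Σ gᵢe^(−Eᵢ/kT) = 4·e^(−0) + 3·e^(−2.2087) + 2·e^(−3.6274) = 4.0000 + 0.32953 + 0.053170 = 4.3827.
P₂ = g₂ e^(−E₂/kT) / Z = 0.053170/4.3827 = 0.0121.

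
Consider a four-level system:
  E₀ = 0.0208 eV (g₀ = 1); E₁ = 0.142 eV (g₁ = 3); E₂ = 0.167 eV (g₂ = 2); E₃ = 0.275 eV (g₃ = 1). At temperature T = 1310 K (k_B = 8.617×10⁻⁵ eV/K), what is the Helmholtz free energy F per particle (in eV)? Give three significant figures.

k_BT = 8.617×10⁻⁵ × 1310 K = 0.11288 eV.
Eᵢ/kT = 0.18427, 1.2580, 1.4794, 2.4362.
Z = Σ gᵢe^(−Eᵢ/kT) = 1·e^(−0.18427) + 3·e^(−1.2580) + 2·e^(−1.4794) + 1·e^(−2.4362) = 0.83171 + 0.85267 + 0.45555 + 0.087493 = 2.2274.
F = −kT ln Z = −0.11288 × ln(2.2274) = −0.11288 × 0.80083 = -0.0904 eV.

-0.0904 eV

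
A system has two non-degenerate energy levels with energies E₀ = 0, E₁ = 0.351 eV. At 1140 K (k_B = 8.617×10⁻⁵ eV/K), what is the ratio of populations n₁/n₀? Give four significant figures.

k_BT = 8.617×10⁻⁵ × 1140 K = 0.0982338 eV.
n₁/n₀ = exp[−(E₁−E₀)/kT] = exp(−(0.351 eV)/(0.0982338 eV)) = exp(-3.57311) = 0.02807.

0.02807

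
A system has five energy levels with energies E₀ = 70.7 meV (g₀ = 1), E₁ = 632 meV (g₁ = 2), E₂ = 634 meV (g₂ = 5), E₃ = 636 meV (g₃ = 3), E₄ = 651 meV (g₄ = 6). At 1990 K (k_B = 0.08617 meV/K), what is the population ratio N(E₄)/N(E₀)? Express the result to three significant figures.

k_BT = 0.08617 × 1990 K = 171.48 meV.
n₄/n₀ = (g₄/g₀) exp[−(E₄−E₀)/kT] = (6/1) × exp(−(580.3 meV)/(171.48 meV)) = (6/1) × exp(-3.3841) = 0.203.

0.203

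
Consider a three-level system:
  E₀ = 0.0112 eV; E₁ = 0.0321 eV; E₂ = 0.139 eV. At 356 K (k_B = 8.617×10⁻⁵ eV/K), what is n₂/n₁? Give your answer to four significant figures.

0.03066

k_BT = 8.617×10⁻⁵ × 356 K = 0.0306765 eV.
n₂/n₁ = exp[−(E₂−E₁)/kT] = exp(−(0.1069 eV)/(0.0306765 eV)) = exp(-3.48475) = 0.03066.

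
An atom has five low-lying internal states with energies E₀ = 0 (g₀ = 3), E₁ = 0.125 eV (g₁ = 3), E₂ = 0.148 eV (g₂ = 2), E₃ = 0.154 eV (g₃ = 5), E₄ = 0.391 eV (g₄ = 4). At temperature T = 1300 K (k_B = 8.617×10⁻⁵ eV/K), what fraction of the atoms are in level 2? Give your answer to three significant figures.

0.0904

k_BT = 8.617×10⁻⁵ × 1300 K = 0.11202 eV.
Eᵢ/kT = 0, 1.1159, 1.3212, 1.3748, 3.4904.
Z = Σ gᵢe^(−Eᵢ/kT) = 3·e^(−0) + 3·e^(−1.1159) + 2·e^(−1.3212) + 5·e^(−1.3748) + 4·e^(−3.4904) = 3.0000 + 0.98286 + 0.53363 + 1.2645 + 0.12195 = 5.9029.
P₂ = g₂ e^(−E₂/kT) / Z = 0.53363/5.9029 = 0.0904.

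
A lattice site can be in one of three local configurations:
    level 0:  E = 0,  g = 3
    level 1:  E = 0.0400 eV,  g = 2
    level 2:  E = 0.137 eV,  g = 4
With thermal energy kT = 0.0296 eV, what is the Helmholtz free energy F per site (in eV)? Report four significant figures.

-0.03756 eV

Eᵢ/kT = 0, 1.35135, 4.62838.
Z = Σ gᵢe^(−Eᵢ/kT) = 3·e^(−0) + 2·e^(−1.35135) + 4·e^(−4.62838) = 3.00000 + 0.517781 + 0.0390823 = 3.55686.
F = −kT ln Z = −0.0296 × ln(3.55686) = −0.0296 × 1.26888 = -0.03756 eV.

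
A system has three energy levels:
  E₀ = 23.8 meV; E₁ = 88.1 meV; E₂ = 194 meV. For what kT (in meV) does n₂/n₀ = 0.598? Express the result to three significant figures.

n₂/n₀ = exp[−(E₂−E₀)/kT] = 0.598.
⇒ (E₂−E₀)/kT = ln(1/0.598) = ln(1.6722) = 0.51414.
kT = 170.2 meV / 0.51414 = 331 meV.

331 meV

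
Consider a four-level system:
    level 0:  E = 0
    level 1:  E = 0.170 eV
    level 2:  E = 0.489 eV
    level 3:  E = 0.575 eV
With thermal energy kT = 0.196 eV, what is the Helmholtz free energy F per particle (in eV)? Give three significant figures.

-0.0866 eV

Eᵢ/kT = 0, 0.86735, 2.4949, 2.9337.
Z = Σ e^(−Eᵢ/kT) = e^(−0) + e^(−0.86735) + e^(−2.4949) + e^(−2.9337) = 1.0000 + 0.42006 + 0.082505 + 0.053200 = 1.5558.
F = −kT ln Z = −0.196 × ln(1.5558) = −0.196 × 0.44199 = -0.0866 eV.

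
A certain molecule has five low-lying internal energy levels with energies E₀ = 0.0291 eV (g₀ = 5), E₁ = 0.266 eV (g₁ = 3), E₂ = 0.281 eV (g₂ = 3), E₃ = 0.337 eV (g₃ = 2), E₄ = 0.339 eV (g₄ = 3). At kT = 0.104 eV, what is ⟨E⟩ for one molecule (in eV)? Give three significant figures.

0.0667 eV

Eᵢ/kT = 0.27981, 2.5577, 2.7019, 3.2404, 3.2596.
Z = Σ gᵢe^(−Eᵢ/kT) = 5·e^(−0.27981) + 3·e^(−2.5577) + 3·e^(−2.7019) + 2·e^(−3.2404) + 3·e^(−3.2596) = 3.7796 + 0.23245 + 0.20123 + 0.078296 + 0.11521 = 4.4068.
⟨E⟩ = Σ Eᵢ gᵢe^(−Eᵢ/kT) / Z = (0.0291·3.7796 + 0.266·0.23245 + 0.281·0.20123 + 0.337·0.078296 + 0.339·0.11521) / 4.4068 = 0.0667 eV.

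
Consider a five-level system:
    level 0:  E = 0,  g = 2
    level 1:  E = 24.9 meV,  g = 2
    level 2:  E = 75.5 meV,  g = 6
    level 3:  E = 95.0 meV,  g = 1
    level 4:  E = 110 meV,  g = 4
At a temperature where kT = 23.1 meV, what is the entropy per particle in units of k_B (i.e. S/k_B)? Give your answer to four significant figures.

1.663

Eᵢ/kT = 0, 1.07792, 3.26840, 4.11255, 4.76190.
Z = Σ gᵢe^(−Eᵢ/kT) = 2·e^(−0) + 2·e^(−1.07792) + 6·e^(−3.26840) + 1·e^(−4.11255) + 4·e^(−4.76190) = 2.00000 + 0.680605 + 0.228404 + 0.0163660 + 0.0341974 = 2.95957.
⟨E⟩ = Σ EᵢPᵢ = 13.3493 meV.
S/k_B = ln Z + ⟨E⟩/kT = ln(2.95957) + 13.3493/23.1 = 1.08504 + 0.577892 = 1.663.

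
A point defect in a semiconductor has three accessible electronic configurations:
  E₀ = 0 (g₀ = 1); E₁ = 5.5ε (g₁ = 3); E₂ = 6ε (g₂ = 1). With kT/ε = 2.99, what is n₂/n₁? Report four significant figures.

0.2820

n₂/n₁ = (g₂/g₁) exp[−(E₂−E₁)/kT] = (1/3) × exp(−(0.5ε)/(2.99ε)) = (1/3) × exp(-0.167224) = 0.2820.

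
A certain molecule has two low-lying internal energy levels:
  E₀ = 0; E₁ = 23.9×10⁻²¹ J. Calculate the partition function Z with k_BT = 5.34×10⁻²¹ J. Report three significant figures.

Eᵢ/kT = 0, 4.4757.
Z = Σ e^(−Eᵢ/kT) = e^(−0) + e^(−4.4757) = 1.0000 + 0.011382 = 1.0114.

Z = 1.01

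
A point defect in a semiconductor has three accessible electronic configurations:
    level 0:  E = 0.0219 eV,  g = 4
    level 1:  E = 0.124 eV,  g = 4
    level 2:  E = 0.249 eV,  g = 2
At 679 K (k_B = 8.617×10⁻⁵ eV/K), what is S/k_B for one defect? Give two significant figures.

k_BT = 8.617×10⁻⁵ × 679 K = 0.05851 eV.
Eᵢ/kT = 0.3743, 2.119, 4.256.
Z = Σ gᵢe^(−Eᵢ/kT) = 4·e^(−0.3743) + 4·e^(−2.119) + 2·e^(−4.256) = 2.751 + 0.4806 + 0.02836 = 3.260.
⟨E⟩ = Σ EᵢPᵢ = 0.03893 eV.
S/k_B = ln Z + ⟨E⟩/kT = ln(3.260) + 0.03893/0.05851 = 1.182 + 0.6654 = 1.8.

1.8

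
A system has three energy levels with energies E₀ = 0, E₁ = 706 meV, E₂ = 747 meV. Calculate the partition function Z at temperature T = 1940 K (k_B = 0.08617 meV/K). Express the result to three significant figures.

Z = 1.03

k_BT = 0.08617 × 1940 K = 167.17 meV.
Eᵢ/kT = 0, 4.2232, 4.4685.
Z = Σ e^(−Eᵢ/kT) = e^(−0) + e^(−4.2232) + e^(−4.4685) = 1.0000 + 0.014652 + 0.011464 = 1.0261.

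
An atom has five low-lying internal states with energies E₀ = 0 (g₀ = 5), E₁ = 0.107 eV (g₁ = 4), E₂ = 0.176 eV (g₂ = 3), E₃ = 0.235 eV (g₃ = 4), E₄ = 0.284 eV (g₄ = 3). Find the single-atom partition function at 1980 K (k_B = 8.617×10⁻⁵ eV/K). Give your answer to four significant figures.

k_BT = 8.617×10⁻⁵ × 1980 K = 0.170617 eV.
Eᵢ/kT = 0, 0.627136, 1.03155, 1.37735, 1.66455.
Z = Σ gᵢe^(−Eᵢ/kT) = 5·e^(−0) + 4·e^(−0.627136) + 3·e^(−1.03155) + 4·e^(−1.37735) + 3·e^(−1.66455) = 5.00000 + 2.13648 + 1.06936 + 1.00898 + 0.567827 = 9.78265.

Z = 9.783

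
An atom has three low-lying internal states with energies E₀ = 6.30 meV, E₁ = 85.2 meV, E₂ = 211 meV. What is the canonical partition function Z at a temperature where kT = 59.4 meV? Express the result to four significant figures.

Eᵢ/kT = 0.106061, 1.43434, 3.55219.
Z = Σ e^(−Eᵢ/kT) = e^(−0.106061) + e^(−1.43434) + e^(−3.55219) = 0.899370 + 0.238273 + 0.0286618 = 1.16630.

Z = 1.166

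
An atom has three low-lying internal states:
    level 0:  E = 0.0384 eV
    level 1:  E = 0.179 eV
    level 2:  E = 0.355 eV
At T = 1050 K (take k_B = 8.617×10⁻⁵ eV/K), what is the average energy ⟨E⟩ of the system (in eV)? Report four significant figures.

0.07005 eV

k_BT = 8.617×10⁻⁵ × 1050 K = 0.0904785 eV.
Eᵢ/kT = 0.424410, 1.97837, 3.92358.
Z = Σ e^(−Eᵢ/kT) = e^(−0.424410) + e^(−1.97837) + e^(−3.92358) = 0.654156 + 0.138294 + 0.0197702 = 0.812220.
⟨E⟩ = Σ Eᵢ e^(−Eᵢ/kT) / Z = (0.0384·0.654156 + 0.179·0.138294 + 0.355·0.0197702) / 0.812220 = 0.07005 eV.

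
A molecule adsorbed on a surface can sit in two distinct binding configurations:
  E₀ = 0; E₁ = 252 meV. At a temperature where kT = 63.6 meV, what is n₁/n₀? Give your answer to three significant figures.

n₁/n₀ = exp[−(E₁−E₀)/kT] = exp(−(252 meV)/(63.6 meV)) = exp(-3.9623) = 0.0190.

0.0190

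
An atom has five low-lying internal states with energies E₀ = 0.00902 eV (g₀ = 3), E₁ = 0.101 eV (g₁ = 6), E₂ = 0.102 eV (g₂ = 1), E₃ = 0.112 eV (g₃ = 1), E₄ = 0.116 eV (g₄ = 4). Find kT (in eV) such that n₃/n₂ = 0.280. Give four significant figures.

0.007856 eV

n₃/n₂ = (g₃/g₂) exp[−(E₃−E₂)/kT] = 0.280.
⇒ (E₃−E₂)/kT = ln((1/1)/0.280) = ln(3.57143) = 1.27297.
kT = 0.010 eV / 1.27297 = 0.007856 eV.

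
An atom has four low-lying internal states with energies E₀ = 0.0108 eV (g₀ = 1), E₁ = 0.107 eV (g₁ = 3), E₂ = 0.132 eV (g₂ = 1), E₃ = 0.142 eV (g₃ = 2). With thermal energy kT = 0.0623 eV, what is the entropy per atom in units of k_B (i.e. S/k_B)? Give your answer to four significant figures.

1.585

Eᵢ/kT = 0.173355, 1.71750, 2.11878, 2.27929.
Z = Σ gᵢe^(−Eᵢ/kT) = 1·e^(−0.173355) + 3·e^(−1.71750) + 1·e^(−2.11878) + 2·e^(−2.27929) = 0.840839 + 0.538543 + 0.120178 + 0.204714 = 1.70427.
⟨E⟩ = Σ EᵢPᵢ = 0.0655049 eV.
S/k_B = ln Z + ⟨E⟩/kT = ln(1.70427) + 0.0655049/0.0623 = 0.533137 + 1.05144 = 1.585.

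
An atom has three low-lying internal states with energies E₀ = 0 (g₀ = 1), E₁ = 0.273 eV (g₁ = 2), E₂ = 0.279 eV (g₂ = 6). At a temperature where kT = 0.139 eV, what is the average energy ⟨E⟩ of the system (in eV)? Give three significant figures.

Eᵢ/kT = 0, 1.9640, 2.0072.
Z = Σ gᵢe^(−Eᵢ/kT) = 1·e^(−0) + 2·e^(−1.9640) + 6·e^(−2.0072) = 1.0000 + 0.28059 + 0.80619 = 2.0868.
⟨E⟩ = Σ Eᵢ gᵢe^(−Eᵢ/kT) / Z = (0·1.0000 + 0.273·0.28059 + 0.279·0.80619) / 2.0868 = 0.144 eV.

0.144 eV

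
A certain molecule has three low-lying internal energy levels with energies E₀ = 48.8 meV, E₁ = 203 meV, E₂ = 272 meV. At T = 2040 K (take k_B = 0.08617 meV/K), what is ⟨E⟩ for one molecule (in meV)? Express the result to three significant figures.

124 meV

k_BT = 0.08617 × 2040 K = 175.79 meV.
Eᵢ/kT = 0.27760, 1.1548, 1.5473.
Z = Σ e^(−Eᵢ/kT) = e^(−0.27760) + e^(−1.1548) + e^(−1.5473) = 0.75760 + 0.31512 + 0.21282 = 1.2855.
⟨E⟩ = Σ Eᵢ e^(−Eᵢ/kT) / Z = (48.8·0.75760 + 203·0.31512 + 272·0.21282) / 1.2855 = 124 meV.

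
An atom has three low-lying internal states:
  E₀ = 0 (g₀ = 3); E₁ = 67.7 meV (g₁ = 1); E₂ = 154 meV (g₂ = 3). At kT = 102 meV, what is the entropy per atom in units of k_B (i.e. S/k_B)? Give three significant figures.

Eᵢ/kT = 0, 0.66373, 1.5098.
Z = Σ gᵢe^(−Eᵢ/kT) = 3·e^(−0) + 1·e^(−0.66373) + 3·e^(−1.5098) = 3.0000 + 0.51493 + 0.66286 = 4.1778.
⟨E⟩ = Σ EᵢPᵢ = 32.778 meV.
S/k_B = ln Z + ⟨E⟩/kT = ln(4.1778) + 32.778/102 = 1.4298 + 0.32135 = 1.75.

1.75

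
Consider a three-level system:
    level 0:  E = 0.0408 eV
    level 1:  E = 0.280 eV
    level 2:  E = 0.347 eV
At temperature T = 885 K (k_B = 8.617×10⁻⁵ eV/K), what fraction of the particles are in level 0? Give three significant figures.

k_BT = 8.617×10⁻⁵ × 885 K = 0.076260 eV.
Eᵢ/kT = 0.53501, 3.6716, 4.5502.
Z = Σ e^(−Eᵢ/kT) = e^(−0.53501) + e^(−3.6716) + e^(−4.5502) = 0.58566 + 0.025436 + 0.010565 = 0.62166.
P₀ = e^(−E₀/kT) / Z = 0.58566/0.62166 = 0.942.

0.942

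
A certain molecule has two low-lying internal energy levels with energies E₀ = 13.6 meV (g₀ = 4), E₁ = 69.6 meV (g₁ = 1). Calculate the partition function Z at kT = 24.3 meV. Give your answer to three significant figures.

Z = 2.34

Eᵢ/kT = 0.55967, 2.8642.
Z = Σ gᵢe^(−Eᵢ/kT) = 4·e^(−0.55967) + 1·e^(−2.8642) = 2.2856 + 0.057029 = 2.3426.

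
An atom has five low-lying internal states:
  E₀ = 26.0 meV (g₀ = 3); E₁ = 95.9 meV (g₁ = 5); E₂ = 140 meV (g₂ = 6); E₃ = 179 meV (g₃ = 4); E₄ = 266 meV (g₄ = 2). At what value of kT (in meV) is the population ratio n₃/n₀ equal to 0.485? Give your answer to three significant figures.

n₃/n₀ = (g₃/g₀) exp[−(E₃−E₀)/kT] = 0.485.
⇒ (E₃−E₀)/kT = ln((4/3)/0.485) = ln(2.7491) = 1.0113.
kT = 153.0 meV / 1.0113 = 151 meV.

151 meV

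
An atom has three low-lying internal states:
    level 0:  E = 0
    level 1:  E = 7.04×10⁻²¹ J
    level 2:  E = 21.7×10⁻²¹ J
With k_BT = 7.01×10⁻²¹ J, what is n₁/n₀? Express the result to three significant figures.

n₁/n₀ = exp[−(E₁−E₀)/kT] = exp(−(7.04 ×10⁻²¹ J)/(7.01 ×10⁻²¹ J)) = exp(-1.0043) = 0.366.

0.366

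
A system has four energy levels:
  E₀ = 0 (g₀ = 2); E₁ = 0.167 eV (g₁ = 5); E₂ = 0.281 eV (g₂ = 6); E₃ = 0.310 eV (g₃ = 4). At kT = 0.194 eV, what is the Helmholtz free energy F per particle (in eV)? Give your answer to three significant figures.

Eᵢ/kT = 0, 0.86082, 1.4485, 1.5979.
Z = Σ gᵢe^(−Eᵢ/kT) = 2·e^(−0) + 5·e^(−0.86082) + 6·e^(−1.4485) + 4·e^(−1.5979) = 2.0000 + 2.1141 + 1.4095 + 0.80928 = 6.3329.
F = −kT ln Z = −0.194 × ln(6.3329) = −0.194 × 1.8458 = -0.358 eV.

-0.358 eV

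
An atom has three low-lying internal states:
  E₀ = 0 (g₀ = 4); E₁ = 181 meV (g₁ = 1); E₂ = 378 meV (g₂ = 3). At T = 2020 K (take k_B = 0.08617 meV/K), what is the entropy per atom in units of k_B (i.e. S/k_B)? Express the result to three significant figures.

k_BT = 0.08617 × 2020 K = 174.06 meV.
Eᵢ/kT = 0, 1.0399, 2.1717.
Z = Σ gᵢe^(−Eᵢ/kT) = 4·e^(−0) + 1·e^(−1.0399) + 3·e^(−2.1717) = 4.0000 + 0.35349 + 0.34195 = 4.6954.
⟨E⟩ = Σ EᵢPᵢ = 41.155 meV.
S/k_B = ln Z + ⟨E⟩/kT = ln(4.6954) + 41.155/174.06 = 1.5466 + 0.23644 = 1.78.

1.78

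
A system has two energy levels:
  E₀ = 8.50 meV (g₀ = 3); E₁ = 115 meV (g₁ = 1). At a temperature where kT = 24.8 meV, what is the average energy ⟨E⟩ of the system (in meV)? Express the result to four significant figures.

8.982 meV

Eᵢ/kT = 0.342742, 4.63710.
Z = Σ gᵢe^(−Eᵢ/kT) = 3·e^(−0.342742) + 1·e^(−4.63710) = 2.12946 + 0.00968575 = 2.13915.
⟨E⟩ = Σ Eᵢ gᵢe^(−Eᵢ/kT) / Z = (8.50·2.12946 + 115·0.00968575) / 2.13915 = 8.982 meV.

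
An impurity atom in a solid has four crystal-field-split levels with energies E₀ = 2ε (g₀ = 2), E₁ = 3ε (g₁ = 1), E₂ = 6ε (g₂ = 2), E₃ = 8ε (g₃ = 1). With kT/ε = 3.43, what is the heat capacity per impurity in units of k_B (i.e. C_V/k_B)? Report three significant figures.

0.283

Eᵢ/kT = 0.58309, 0.87464, 1.7493, 2.3324.
Z = Σ gᵢe^(−Eᵢ/kT) = 2·e^(−0.58309) + 1·e^(−0.87464) + 2·e^(−1.7493) + 1·e^(−2.3324) = 1.1163 + 0.41701 + 0.34779 + 0.097063 = 1.9782.
⟨E⟩ = 3.2084 ε, ⟨E²⟩ = 13.624 ε².
C_V/k_B = (⟨E²⟩ − ⟨E⟩²)/(kT)² = (13.624 − 10.294)/11.765 = 0.283.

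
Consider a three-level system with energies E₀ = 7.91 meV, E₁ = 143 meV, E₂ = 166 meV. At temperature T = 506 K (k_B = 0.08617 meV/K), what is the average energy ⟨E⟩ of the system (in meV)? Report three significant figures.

17.5 meV

k_BT = 0.08617 × 506 K = 43.602 meV.
Eᵢ/kT = 0.18141, 3.2797, 3.8072.
Z = Σ e^(−Eᵢ/kT) = e^(−0.18141) + e^(−3.2797) + e^(−3.8072) = 0.83409 + 0.037640 + 0.022210 = 0.89394.
⟨E⟩ = Σ Eᵢ e^(−Eᵢ/kT) / Z = (7.91·0.83409 + 143·0.037640 + 166·0.022210) / 0.89394 = 17.5 meV.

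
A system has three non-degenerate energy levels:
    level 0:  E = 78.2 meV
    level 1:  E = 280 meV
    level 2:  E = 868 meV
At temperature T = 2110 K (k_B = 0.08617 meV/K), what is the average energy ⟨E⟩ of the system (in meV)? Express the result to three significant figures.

k_BT = 0.08617 × 2110 K = 181.82 meV.
Eᵢ/kT = 0.43010, 1.5400, 4.7740.
Z = Σ e^(−Eᵢ/kT) = e^(−0.43010) + e^(−1.5400) + e^(−4.7740) = 0.65044 + 0.21438 + 0.0084465 = 0.87327.
⟨E⟩ = Σ Eᵢ e^(−Eᵢ/kT) / Z = (78.2·0.65044 + 280·0.21438 + 868·0.0084465) / 0.87327 = 135 meV.

135 meV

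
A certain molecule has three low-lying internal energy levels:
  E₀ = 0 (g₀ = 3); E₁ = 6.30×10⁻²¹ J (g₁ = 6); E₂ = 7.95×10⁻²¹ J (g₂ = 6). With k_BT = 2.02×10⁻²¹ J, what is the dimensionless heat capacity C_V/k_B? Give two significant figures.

Eᵢ/kT = 0, 3.119, 3.936.
Z = Σ gᵢe^(−Eᵢ/kT) = 3·e^(−0) + 6·e^(−3.119) + 6·e^(−3.936) = 3.000 + 0.2652 + 0.1172 = 3.382.
⟨E⟩ = 0.7695, ⟨E²⟩ = 5.303.
C_V/k_B = (⟨E²⟩ − ⟨E⟩²)/(kT)² = (5.303 − 0.5921)/4.080 = 1.2.

1.2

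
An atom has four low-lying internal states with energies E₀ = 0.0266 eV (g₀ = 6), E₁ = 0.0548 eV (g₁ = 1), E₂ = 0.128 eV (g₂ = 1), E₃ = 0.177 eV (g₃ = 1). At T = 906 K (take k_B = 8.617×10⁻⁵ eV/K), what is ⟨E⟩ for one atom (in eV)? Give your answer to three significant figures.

0.0363 eV

k_BT = 8.617×10⁻⁵ × 906 K = 0.078070 eV.
Eᵢ/kT = 0.34072, 0.70193, 1.6396, 2.2672.
Z = Σ gᵢe^(−Eᵢ/kT) = 6·e^(−0.34072) + 1·e^(−0.70193) + 1·e^(−1.6396) + 1·e^(−2.2672) = 4.2675 + 0.49563 + 0.19406 + 0.10360 = 5.0608.
⟨E⟩ = Σ Eᵢ gᵢe^(−Eᵢ/kT) / Z = (0.0266·4.2675 + 0.0548·0.49563 + 0.128·0.19406 + 0.177·0.10360) / 5.0608 = 0.0363 eV.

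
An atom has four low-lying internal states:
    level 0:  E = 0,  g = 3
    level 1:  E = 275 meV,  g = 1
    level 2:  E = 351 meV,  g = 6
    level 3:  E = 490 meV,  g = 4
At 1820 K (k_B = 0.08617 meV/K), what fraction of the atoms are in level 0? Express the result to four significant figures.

k_BT = 0.08617 × 1820 K = 156.829 meV.
Eᵢ/kT = 0, 1.75350, 2.23811, 3.12442.
Z = Σ gᵢe^(−Eᵢ/kT) = 3·e^(−0) + 1·e^(−1.75350) + 6·e^(−2.23811) + 4·e^(−3.12442) = 3.00000 + 0.173167 + 0.639959 + 0.175850 = 3.98898.
P₀ = g₀ e^(−E₀/kT) / Z = 3.00000/3.98898 = 0.7521.

0.7521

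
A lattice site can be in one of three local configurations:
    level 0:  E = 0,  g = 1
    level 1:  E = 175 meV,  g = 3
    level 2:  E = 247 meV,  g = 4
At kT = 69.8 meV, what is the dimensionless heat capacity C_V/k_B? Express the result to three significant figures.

1.63

Eᵢ/kT = 0, 2.5072, 3.5387.
Z = Σ gᵢe^(−Eᵢ/kT) = 1·e^(−0) + 3·e^(−2.5072) + 4·e^(−3.5387) = 1.0000 + 0.24449 + 0.11620 = 1.3607.
⟨E⟩ = 52.537 meV, ⟨E²⟩ = 10713 meV².
C_V/k_B = (⟨E²⟩ − ⟨E⟩²)/(kT)² = (10713 − 2760.1)/4872.0 = 1.63.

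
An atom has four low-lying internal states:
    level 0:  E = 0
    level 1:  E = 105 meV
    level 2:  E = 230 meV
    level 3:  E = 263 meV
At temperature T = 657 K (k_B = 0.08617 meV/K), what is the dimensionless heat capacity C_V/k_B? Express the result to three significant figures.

0.753

k_BT = 0.08617 × 657 K = 56.614 meV.
Eᵢ/kT = 0, 1.8547, 4.0626, 4.6455.
Z = Σ e^(−Eᵢ/kT) = e^(−0) + e^(−1.8547) + e^(−4.0626) + e^(−4.6455) = 1.0000 + 0.15650 + 0.017204 + 0.0096047 = 1.1833.
⟨E⟩ = 19.366 meV, ⟨E²⟩ = 2788.7 meV².
C_V/k_B = (⟨E²⟩ − ⟨E⟩²)/(kT)² = (2788.7 − 375.04)/3205.1 = 0.753.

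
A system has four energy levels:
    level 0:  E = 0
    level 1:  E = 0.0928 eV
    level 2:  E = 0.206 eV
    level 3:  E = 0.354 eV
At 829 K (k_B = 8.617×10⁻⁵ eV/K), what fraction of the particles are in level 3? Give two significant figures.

k_BT = 8.617×10⁻⁵ × 829 K = 0.07143 eV.
Eᵢ/kT = 0, 1.299, 2.884, 4.956.
Z = Σ e^(−Eᵢ/kT) = e^(−0) + e^(−1.299) + e^(−2.884) + e^(−4.956) = 1.000 + 0.2728 + 0.05591 + 0.007041 = 1.336.
P₃ = e^(−E₃/kT) / Z = 0.007041/1.336 = 0.0053.

0.0053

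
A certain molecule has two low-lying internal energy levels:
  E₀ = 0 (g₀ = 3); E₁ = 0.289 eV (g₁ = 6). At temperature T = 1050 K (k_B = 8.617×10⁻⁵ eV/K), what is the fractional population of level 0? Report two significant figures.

k_BT = 8.617×10⁻⁵ × 1050 K = 0.09048 eV.
Eᵢ/kT = 0, 3.194.
Z = Σ gᵢe^(−Eᵢ/kT) = 3·e^(−0) + 6·e^(−3.194) = 3.000 + 0.2460 = 3.246.
P₀ = g₀ e^(−E₀/kT) / Z = 3.000/3.246 = 0.92.

0.92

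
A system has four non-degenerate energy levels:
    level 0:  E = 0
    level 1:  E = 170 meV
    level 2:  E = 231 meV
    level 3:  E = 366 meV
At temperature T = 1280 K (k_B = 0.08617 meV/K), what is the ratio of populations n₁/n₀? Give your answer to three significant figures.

0.214

k_BT = 0.08617 × 1280 K = 110.30 meV.
n₁/n₀ = exp[−(E₁−E₀)/kT] = exp(−(170 meV)/(110.30 meV)) = exp(-1.5413) = 0.214.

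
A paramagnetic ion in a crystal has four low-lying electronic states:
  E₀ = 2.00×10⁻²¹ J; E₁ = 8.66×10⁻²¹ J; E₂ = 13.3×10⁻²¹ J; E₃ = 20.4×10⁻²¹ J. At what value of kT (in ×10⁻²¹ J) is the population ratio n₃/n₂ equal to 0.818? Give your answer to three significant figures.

35.3 ×10⁻²¹ J

n₃/n₂ = exp[−(E₃−E₂)/kT] = 0.818.
⇒ (E₃−E₂)/kT = ln(1/0.818) = ln(1.2225) = 0.20090.
kT = 7.1 ×10⁻²¹ J / 0.20090 = 35.3 ×10⁻²¹ J.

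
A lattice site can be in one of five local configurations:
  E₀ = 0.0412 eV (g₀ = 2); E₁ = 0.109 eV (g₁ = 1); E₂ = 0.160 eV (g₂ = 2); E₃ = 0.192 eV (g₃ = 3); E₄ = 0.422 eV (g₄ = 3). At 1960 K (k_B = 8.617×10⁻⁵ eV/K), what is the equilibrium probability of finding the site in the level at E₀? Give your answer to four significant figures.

0.3844

k_BT = 8.617×10⁻⁵ × 1960 K = 0.168893 eV.
Eᵢ/kT = 0.243941, 0.645379, 0.947345, 1.13681, 2.49862.
Z = Σ gᵢe^(−Eᵢ/kT) = 2·e^(−0.243941) + 1·e^(−0.645379) + 2·e^(−0.947345) + 3·e^(−1.13681) + 3·e^(−2.49862) = 1.56707 + 0.524464 + 0.775538 + 0.962523 + 0.246595 = 4.07619.
P₀ = g₀ e^(−E₀/kT) / Z = 1.56707/4.07619 = 0.3844.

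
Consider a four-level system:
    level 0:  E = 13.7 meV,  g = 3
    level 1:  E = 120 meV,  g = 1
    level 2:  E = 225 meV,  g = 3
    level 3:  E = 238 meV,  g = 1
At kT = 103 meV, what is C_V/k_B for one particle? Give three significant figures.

Eᵢ/kT = 0.13301, 1.1650, 2.1845, 2.3107.
Z = Σ gᵢe^(−Eᵢ/kT) = 3·e^(−0.13301) + 1·e^(−1.1650) + 3·e^(−2.1845) + 1·e^(−2.3107) = 2.6264 + 0.31192 + 0.33760 + 0.099192 = 3.3751.
⟨E⟩ = 51.252 meV, ⟨E²⟩ = 8205.5 meV².
C_V/k_B = (⟨E²⟩ − ⟨E⟩²)/(kT)² = (8205.5 − 2626.8)/10609 = 0.526.

0.526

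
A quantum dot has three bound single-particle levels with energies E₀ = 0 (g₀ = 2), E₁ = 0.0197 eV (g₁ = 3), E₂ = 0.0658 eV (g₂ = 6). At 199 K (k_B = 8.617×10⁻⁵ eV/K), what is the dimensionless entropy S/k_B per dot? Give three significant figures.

1.64

k_BT = 8.617×10⁻⁵ × 199 K = 0.017148 eV.
Eᵢ/kT = 0, 1.1488, 3.8372.
Z = Σ gᵢe^(−Eᵢ/kT) = 2·e^(−0) + 3·e^(−1.1488) + 6·e^(−3.8372) = 2.0000 + 0.95105 + 0.12932 = 3.0804.
⟨E⟩ = Σ EᵢPᵢ = 0.0088446 eV.
S/k_B = ln Z + ⟨E⟩/kT = ln(3.0804) + 0.0088446/0.017148 = 1.1251 + 0.51578 = 1.64.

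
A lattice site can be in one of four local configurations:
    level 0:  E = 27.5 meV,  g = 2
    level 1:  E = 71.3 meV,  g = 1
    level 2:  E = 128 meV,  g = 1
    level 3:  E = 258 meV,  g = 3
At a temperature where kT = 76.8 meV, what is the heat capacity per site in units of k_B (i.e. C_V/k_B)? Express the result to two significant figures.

0.53

Eᵢ/kT = 0.3581, 0.9284, 1.667, 3.359.
Z = Σ gᵢe^(−Eᵢ/kT) = 2·e^(−0.3581) + 1·e^(−0.9284) + 1·e^(−1.667) + 3·e^(−3.359) = 1.398 + 0.3952 + 0.1888 + 0.1043 = 2.086.
⟨E⟩ = 56.42 meV, ⟨E²⟩ = 6281 meV².
C_V/k_B = (⟨E²⟩ − ⟨E⟩²)/(kT)² = (6281 − 3183)/5898 = 0.53.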